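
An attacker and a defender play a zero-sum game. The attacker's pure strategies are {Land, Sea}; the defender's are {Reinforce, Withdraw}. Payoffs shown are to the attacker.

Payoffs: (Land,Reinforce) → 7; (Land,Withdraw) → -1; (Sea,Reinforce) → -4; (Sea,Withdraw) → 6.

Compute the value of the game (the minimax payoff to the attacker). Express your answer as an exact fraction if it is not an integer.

Row minima: Land → -1, Sea → -4; maximin = -1.
Column maxima: Reinforce → 7, Withdraw → 6; minimax = 6.
-1 ≠ 6, so there is no saddle point; optimal play is mixed.
Let the attacker play Land with probability p. Expected payoff against Reinforce: 7p + (-4)(1−p) = 11p − 4; against Withdraw: (-1)p + 6(1−p) = −7p + 6.
Setting these equal: 11p − 4 = −7p + 6 ⇒ 18p = 10 ⇒ p = 5/9, and the value is (11)·(5/9) − 4 = 19/9.
For the defender: with q = P(Reinforce), equating Land's and Sea's payoffs gives 8q − 1 = −10q + 6 ⇒ q = 7/18.

19/9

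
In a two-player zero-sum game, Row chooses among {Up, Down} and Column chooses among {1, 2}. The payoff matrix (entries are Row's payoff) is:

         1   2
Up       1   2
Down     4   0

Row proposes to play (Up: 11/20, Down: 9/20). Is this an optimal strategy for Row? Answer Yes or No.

Against 1 this mix gives (11/20)·1 + (9/20)·4 = 47/20.
Against 2 this mix gives (11/20)·2 + (9/20)·0 = 11/10.
Column will play 2, holding Row to 11/10. Shifting weight toward the row that does better against 2 would raise this floor (the equalizing mix achieves 8/5 against both 2 and 1), so the proposed strategy is not optimal.

No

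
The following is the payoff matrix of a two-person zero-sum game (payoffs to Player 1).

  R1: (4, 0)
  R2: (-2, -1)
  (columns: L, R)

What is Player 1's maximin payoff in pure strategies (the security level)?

0

Row minima: R1 → 0, R2 → -2.
The best of these is 0.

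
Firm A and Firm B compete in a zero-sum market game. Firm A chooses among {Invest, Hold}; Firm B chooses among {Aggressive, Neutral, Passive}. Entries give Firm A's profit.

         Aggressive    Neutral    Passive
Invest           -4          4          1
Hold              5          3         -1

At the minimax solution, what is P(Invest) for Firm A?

Row minima: Invest → -4, Hold → -1; maximin = -1.
Column maxima: Aggressive → 5, Neutral → 4, Passive → 1; minimax = 1.
-1 ≠ 1, so there is no saddle point; optimal play is mixed.
Neutral is strictly dominated by Passive (it gives Firm A strictly more in every row), so Firm B never plays it.
On the remaining 2×2 (Invest, Hold vs Aggressive, Passive):
Let Firm A play Invest with probability p. Expected payoff against Aggressive: (-4)p + 5(1−p) = −9p + 5; against Passive: 1p + (-1)(1−p) = 2p − 1.
Setting these equal: −9p + 5 = 2p − 1 ⇒ −11p = -6 ⇒ p = 6/11, and the value is (-9)·(6/11) + 5 = 1/11.
For Firm B: with q = P(Aggressive), equating Invest's and Hold's payoffs gives −5q + 1 = 6q − 1 ⇒ q = 2/11.

6/11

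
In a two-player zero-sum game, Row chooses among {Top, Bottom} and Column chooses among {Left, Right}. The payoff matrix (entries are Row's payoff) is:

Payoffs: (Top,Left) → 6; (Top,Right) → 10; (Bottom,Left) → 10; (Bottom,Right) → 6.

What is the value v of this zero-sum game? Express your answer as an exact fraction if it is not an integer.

8

Row minima: Top → 6, Bottom → 6; maximin = 6.
Column maxima: Left → 10, Right → 10; minimax = 10.
6 ≠ 10, so there is no saddle point; optimal play is mixed.
Let Row play Top with probability p. Expected payoff against Left: 6p + 10(1−p) = −4p + 10; against Right: 10p + 6(1−p) = 4p + 6.
Setting these equal: −4p + 10 = 4p + 6 ⇒ −8p = -4 ⇒ p = 1/2, and the value is (-4)·(1/2) + 10 = 8.
For Column: with q = P(Left), equating Top's and Bottom's payoffs gives −4q + 10 = 4q + 6 ⇒ q = 1/2.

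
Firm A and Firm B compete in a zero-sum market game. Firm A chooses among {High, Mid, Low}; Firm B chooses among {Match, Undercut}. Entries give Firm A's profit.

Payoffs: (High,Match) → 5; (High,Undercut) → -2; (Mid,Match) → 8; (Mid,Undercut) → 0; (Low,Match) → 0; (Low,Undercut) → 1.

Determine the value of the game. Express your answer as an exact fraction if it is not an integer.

8/9

Row minima: High → -2, Mid → 0, Low → 0; maximin = 0.
Column maxima: Match → 8, Undercut → 1; minimax = 1.
0 ≠ 1, so there is no saddle point; optimal play is mixed.
High is strictly dominated by Mid, so Firm A never plays it.
On the remaining 2×2 (Mid, Low vs Match, Undercut):
Let Firm A play Mid with probability p. Expected payoff against Match: 8p + 0(1−p) = 8p; against Undercut: 0p + 1(1−p) = −p + 1.
Setting these equal: 8p = −p + 1 ⇒ 9p = 1 ⇒ p = 1/9, and the value is (8)·(1/9) = 8/9.
For Firm B: with q = P(Match), equating Mid's and Low's payoffs gives 8q = −q + 1 ⇒ q = 1/9.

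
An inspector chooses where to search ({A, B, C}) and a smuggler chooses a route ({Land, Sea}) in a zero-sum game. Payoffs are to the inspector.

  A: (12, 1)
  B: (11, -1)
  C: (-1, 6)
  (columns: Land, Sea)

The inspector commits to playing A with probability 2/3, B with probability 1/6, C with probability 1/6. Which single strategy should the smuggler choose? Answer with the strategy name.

Sea

If the smuggler plays Land, the inspector's expected payoff is (2/3)·12 + (1/6)·11 + (1/6)·(-1) = 29/3.
If the smuggler plays Sea, the inspector's expected payoff is (2/3)·1 + (1/6)·(-1) + (1/6)·6 = 3/2.
The smuggler minimizes the inspector's payoff; the smallest is 3/2, so the best response is Sea.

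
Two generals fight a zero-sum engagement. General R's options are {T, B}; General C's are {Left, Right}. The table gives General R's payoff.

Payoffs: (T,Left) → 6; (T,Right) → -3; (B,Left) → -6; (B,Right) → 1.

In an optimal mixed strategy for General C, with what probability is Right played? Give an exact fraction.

3/4

Row minima: T → -3, B → -6; maximin = -3.
Column maxima: Left → 6, Right → 1; minimax = 1.
-3 ≠ 1, so there is no saddle point; optimal play is mixed.
Let General R play T with probability p. Expected payoff against Left: 6p + (-6)(1−p) = 12p − 6; against Right: (-3)p + 1(1−p) = −4p + 1.
Setting these equal: 12p − 6 = −4p + 1 ⇒ 16p = 7 ⇒ p = 7/16, and the value is (12)·(7/16) − 6 = -3/4.
For General C: with q = P(Left), equating T's and B's payoffs gives 9q − 3 = −7q + 1 ⇒ q = 1/4.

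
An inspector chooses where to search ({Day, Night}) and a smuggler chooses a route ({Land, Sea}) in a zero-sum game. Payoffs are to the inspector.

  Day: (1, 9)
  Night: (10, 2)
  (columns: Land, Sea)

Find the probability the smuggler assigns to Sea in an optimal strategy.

9/16

Row minima: Day → 1, Night → 2; maximin = 2.
Column maxima: Land → 10, Sea → 9; minimax = 9.
2 ≠ 9, so there is no saddle point; optimal play is mixed.
Let the inspector play Day with probability p. Expected payoff against Land: 1p + 10(1−p) = −9p + 10; against Sea: 9p + 2(1−p) = 7p + 2.
Setting these equal: −9p + 10 = 7p + 2 ⇒ −16p = -8 ⇒ p = 1/2, and the value is (-9)·(1/2) + 10 = 11/2.
For the smuggler: with q = P(Land), equating Day's and Night's payoffs gives −8q + 9 = 8q + 2 ⇒ q = 7/16.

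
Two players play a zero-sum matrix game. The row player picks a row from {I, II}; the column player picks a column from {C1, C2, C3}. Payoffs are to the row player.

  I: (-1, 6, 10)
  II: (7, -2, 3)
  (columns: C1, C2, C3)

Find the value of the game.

Row minima: I → -1, II → -2; maximin = -1.
Column maxima: C1 → 7, C2 → 6, C3 → 10; minimax = 6.
-1 ≠ 6, so there is no saddle point; optimal play is mixed.
C3 is strictly dominated by C2 (it gives the row player strictly more in every row), so the column player never plays it.
On the remaining 2×2 (I, II vs C1, C2):
Let the row player play I with probability p. Expected payoff against C1: (-1)p + 7(1−p) = −8p + 7; against C2: 6p + (-2)(1−p) = 8p − 2.
Setting these equal: −8p + 7 = 8p − 2 ⇒ −16p = -9 ⇒ p = 9/16, and the value is (-8)·(9/16) + 7 = 5/2.
For the column player: with q = P(C1), equating I's and II's payoffs gives −7q + 6 = 9q − 2 ⇒ q = 1/2.

5/2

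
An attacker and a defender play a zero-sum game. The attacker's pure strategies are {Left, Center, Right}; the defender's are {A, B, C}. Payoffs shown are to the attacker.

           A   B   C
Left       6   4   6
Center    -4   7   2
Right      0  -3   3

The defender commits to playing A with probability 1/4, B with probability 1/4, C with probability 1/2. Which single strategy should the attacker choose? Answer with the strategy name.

Left

Expected payoff of Left: (1/4)·6 + (1/4)·4 + (1/2)·6 = 11/2.
Expected payoff of Center: (1/4)·(-4) + (1/4)·7 + (1/2)·2 = 7/4.
Expected payoff of Right: (1/4)·0 + (1/4)·(-3) + (1/2)·3 = 3/4.
The largest is 11/2, so the attacker's best response is Left.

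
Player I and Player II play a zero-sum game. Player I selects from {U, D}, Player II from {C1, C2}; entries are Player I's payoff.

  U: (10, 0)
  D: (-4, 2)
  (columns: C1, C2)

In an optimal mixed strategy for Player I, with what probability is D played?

Row minima: U → 0, D → -4; maximin = 0.
Column maxima: C1 → 10, C2 → 2; minimax = 2.
0 ≠ 2, so there is no saddle point; optimal play is mixed.
Let Player I play U with probability p. Expected payoff against C1: 10p + (-4)(1−p) = 14p − 4; against C2: 0p + 2(1−p) = −2p + 2.
Setting these equal: 14p − 4 = −2p + 2 ⇒ 16p = 6 ⇒ p = 3/8, and the value is (14)·(3/8) − 4 = 5/4.
For Player II: with q = P(C1), equating U's and D's payoffs gives 10q = −6q + 2 ⇒ q = 1/8.

5/8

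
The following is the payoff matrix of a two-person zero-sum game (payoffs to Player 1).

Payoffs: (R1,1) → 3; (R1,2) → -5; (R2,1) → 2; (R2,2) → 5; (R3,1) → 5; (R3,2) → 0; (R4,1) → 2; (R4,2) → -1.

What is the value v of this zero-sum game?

Row minima: R1 → -5, R2 → 2, R3 → 0, R4 → -1; maximin = 2.
Column maxima: 1 → 5, 2 → 5; minimax = 5.
2 ≠ 5, so there is no saddle point; optimal play is mixed.
R1 is strictly dominated by R3, so Player 1 never plays it.
R4 is strictly dominated by R3, so Player 1 never plays it.
On the remaining 2×2 (R2, R3 vs 1, 2):
Let Player 1 play R2 with probability p. Expected payoff against 1: 2p + 5(1−p) = −3p + 5; against 2: 5p + 0(1−p) = 5p.
Setting these equal: −3p + 5 = 5p ⇒ −8p = -5 ⇒ p = 5/8, and the value is (-3)·(5/8) + 5 = 25/8.
For Player 2: with q = P(1), equating R2's and R3's payoffs gives −3q + 5 = 5q ⇒ q = 5/8.

25/8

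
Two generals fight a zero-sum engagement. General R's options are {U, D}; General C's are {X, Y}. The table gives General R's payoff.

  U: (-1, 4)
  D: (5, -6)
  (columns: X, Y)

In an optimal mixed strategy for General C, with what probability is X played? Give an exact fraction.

Row minima: U → -1, D → -6; maximin = -1.
Column maxima: X → 5, Y → 4; minimax = 4.
-1 ≠ 4, so there is no saddle point; optimal play is mixed.
Let General R play U with probability p. Expected payoff against X: (-1)p + 5(1−p) = −6p + 5; against Y: 4p + (-6)(1−p) = 10p − 6.
Setting these equal: −6p + 5 = 10p − 6 ⇒ −16p = -11 ⇒ p = 11/16, and the value is (-6)·(11/16) + 5 = 7/8.
For General C: with q = P(X), equating U's and D's payoffs gives −5q + 4 = 11q − 6 ⇒ q = 5/8.

5/8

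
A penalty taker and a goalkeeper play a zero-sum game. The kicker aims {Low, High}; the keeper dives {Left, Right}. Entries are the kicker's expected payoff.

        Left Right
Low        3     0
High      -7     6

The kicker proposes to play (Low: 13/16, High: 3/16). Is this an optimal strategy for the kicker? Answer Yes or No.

Against Left this mix gives (13/16)·3 + (3/16)·(-7) = 9/8.
Against Right this mix gives (13/16)·0 + (3/16)·6 = 9/8.
All of the keeper's active replies (Left, Right) yield 9/8, and no column does worse for the kicker. The mix makes the keeper indifferent and guarantees 9/8, so it is optimal.

Yes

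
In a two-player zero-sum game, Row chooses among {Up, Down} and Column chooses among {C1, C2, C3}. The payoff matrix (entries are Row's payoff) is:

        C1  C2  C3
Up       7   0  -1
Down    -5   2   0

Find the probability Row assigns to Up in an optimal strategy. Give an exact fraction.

Row minima: Up → -1, Down → -5; maximin = -1.
Column maxima: C1 → 7, C2 → 2, C3 → 0; minimax = 0.
-1 ≠ 0, so there is no saddle point; optimal play is mixed.
C2 is strictly dominated by C3 (it gives Row strictly more in every row), so Column never plays it.
On the remaining 2×2 (Up, Down vs C1, C3):
Let Row play Up with probability p. Expected payoff against C1: 7p + (-5)(1−p) = 12p − 5; against C3: (-1)p + 0(1−p) = −p.
Setting these equal: 12p − 5 = −p ⇒ 13p = 5 ⇒ p = 5/13, and the value is (12)·(5/13) − 5 = -5/13.
For Column: with q = P(C1), equating Up's and Down's payoffs gives 8q − 1 = −5q ⇒ q = 1/13.

5/13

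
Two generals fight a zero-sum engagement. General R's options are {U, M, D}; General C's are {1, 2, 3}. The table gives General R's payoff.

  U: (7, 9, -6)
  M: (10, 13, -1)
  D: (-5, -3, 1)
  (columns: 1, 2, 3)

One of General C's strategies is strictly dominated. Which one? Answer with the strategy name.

1 holds General R's payoff strictly below 2 in every row: 7 < 9, 10 < 13, -5 < -3.
So 2 is strictly dominated for General C.

2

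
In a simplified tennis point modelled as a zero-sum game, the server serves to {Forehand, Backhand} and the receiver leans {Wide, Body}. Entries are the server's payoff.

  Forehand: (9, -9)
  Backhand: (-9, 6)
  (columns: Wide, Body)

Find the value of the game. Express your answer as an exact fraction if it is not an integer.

-9/11

Row minima: Forehand → -9, Backhand → -9; maximin = -9.
Column maxima: Wide → 9, Body → 6; minimax = 6.
-9 ≠ 6, so there is no saddle point; optimal play is mixed.
Let the server play Forehand with probability p. Expected payoff against Wide: 9p + (-9)(1−p) = 18p − 9; against Body: (-9)p + 6(1−p) = −15p + 6.
Setting these equal: 18p − 9 = −15p + 6 ⇒ 33p = 15 ⇒ p = 5/11, and the value is (18)·(5/11) − 9 = -9/11.
For the receiver: with q = P(Wide), equating Forehand's and Backhand's payoffs gives 18q − 9 = −15q + 6 ⇒ q = 5/11.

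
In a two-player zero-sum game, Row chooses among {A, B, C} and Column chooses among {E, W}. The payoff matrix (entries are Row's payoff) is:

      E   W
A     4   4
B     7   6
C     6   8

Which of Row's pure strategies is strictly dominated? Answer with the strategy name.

B gives a strictly higher payoff than A against every column: 7 > 4, 6 > 4.
So A is strictly dominated and Row never plays it.

A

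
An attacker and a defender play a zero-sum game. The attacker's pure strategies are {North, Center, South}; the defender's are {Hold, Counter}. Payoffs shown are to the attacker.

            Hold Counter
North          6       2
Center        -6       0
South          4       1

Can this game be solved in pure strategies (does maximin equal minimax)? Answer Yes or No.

Yes

Row minima: North → 2, Center → -6, South → 1; maximin = 2.
Column maxima: Hold → 6, Counter → 2; minimax = 2.
maximin = minimax = 2, so a saddle point exists.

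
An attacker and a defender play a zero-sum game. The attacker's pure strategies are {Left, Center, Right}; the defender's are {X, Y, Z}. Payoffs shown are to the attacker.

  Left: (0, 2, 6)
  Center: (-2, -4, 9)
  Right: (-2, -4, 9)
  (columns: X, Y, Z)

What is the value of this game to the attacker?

Row minima: Left → 0, Center → -4, Right → -4; maximin = 0.
Column maxima: X → 0, Y → 2, Z → 9; minimax = 0.
Since maximin = minimax = 0, there is a saddle point and the value is 0.

0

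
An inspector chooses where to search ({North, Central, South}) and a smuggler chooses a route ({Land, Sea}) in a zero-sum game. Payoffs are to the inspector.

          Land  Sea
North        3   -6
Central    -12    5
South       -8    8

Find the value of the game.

Row minima: North → -6, Central → -12, South → -8; maximin = -6.
Column maxima: Land → 3, Sea → 8; minimax = 3.
-6 ≠ 3, so there is no saddle point; optimal play is mixed.
Central is strictly dominated by South, so the inspector never plays it.
On the remaining 2×2 (North, South vs Land, Sea):
Let the inspector play North with probability p. Expected payoff against Land: 3p + (-8)(1−p) = 11p − 8; against Sea: (-6)p + 8(1−p) = −14p + 8.
Setting these equal: 11p − 8 = −14p + 8 ⇒ 25p = 16 ⇒ p = 16/25, and the value is (11)·(16/25) − 8 = -24/25.
For the smuggler: with q = P(Land), equating North's and South's payoffs gives 9q − 6 = −16q + 8 ⇒ q = 14/25.

-24/25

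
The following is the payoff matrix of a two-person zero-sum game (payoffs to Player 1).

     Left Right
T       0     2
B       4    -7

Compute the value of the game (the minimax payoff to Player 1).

Row minima: T → 0, B → -7; maximin = 0.
Column maxima: Left → 4, Right → 2; minimax = 2.
0 ≠ 2, so there is no saddle point; optimal play is mixed.
Let Player 1 play T with probability p. Expected payoff against Left: 0p + 4(1−p) = −4p + 4; against Right: 2p + (-7)(1−p) = 9p − 7.
Setting these equal: −4p + 4 = 9p − 7 ⇒ −13p = -11 ⇒ p = 11/13, and the value is (-4)·(11/13) + 4 = 8/13.
For Player 2: with q = P(Left), equating T's and B's payoffs gives −2q + 2 = 11q − 7 ⇒ q = 9/13.

8/13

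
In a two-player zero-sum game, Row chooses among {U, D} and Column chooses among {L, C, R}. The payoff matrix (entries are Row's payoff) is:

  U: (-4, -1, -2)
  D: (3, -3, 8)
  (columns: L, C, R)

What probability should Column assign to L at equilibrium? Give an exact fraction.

2/9

Row minima: U → -4, D → -3; maximin = -3.
Column maxima: L → 3, C → -1, R → 8; minimax = -1.
-3 ≠ -1, so there is no saddle point; optimal play is mixed.
R is strictly dominated by L (it gives Row strictly more in every row), so Column never plays it.
On the remaining 2×2 (U, D vs L, C):
Let Row play U with probability p. Expected payoff against L: (-4)p + 3(1−p) = −7p + 3; against C: (-1)p + (-3)(1−p) = 2p − 3.
Setting these equal: −7p + 3 = 2p − 3 ⇒ −9p = -6 ⇒ p = 2/3, and the value is (-7)·(2/3) + 3 = -5/3.
For Column: with q = P(L), equating U's and D's payoffs gives −3q − 1 = 6q − 3 ⇒ q = 2/9.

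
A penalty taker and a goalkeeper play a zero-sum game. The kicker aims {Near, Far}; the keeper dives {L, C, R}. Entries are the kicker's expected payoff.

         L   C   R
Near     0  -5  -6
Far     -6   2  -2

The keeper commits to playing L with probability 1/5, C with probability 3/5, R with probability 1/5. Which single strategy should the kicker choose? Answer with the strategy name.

Far

Expected payoff of Near: (1/5)·0 + (3/5)·(-5) + (1/5)·(-6) = -21/5.
Expected payoff of Far: (1/5)·(-6) + (3/5)·2 + (1/5)·(-2) = -2/5.
The largest is -2/5, so the kicker's best response is Far.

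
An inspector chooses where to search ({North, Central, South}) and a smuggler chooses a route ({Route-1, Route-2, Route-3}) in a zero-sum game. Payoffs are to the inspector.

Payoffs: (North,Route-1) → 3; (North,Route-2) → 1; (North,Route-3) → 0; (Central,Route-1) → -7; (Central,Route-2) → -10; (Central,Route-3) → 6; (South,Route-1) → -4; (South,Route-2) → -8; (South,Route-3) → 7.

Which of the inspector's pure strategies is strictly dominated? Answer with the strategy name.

Central

South gives a strictly higher payoff than Central against every column: -4 > -7, -8 > -10, 7 > 6.
So Central is strictly dominated and the inspector never plays it.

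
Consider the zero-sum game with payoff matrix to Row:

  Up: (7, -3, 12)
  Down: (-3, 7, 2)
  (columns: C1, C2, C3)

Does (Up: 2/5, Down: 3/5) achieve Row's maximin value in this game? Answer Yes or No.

No

Against C1 this mix gives (2/5)·7 + (3/5)·(-3) = 1.
Against C2 this mix gives (2/5)·(-3) + (3/5)·7 = 3.
Against C3 this mix gives (2/5)·12 + (3/5)·2 = 6.
Column will play C1, holding Row to 1. Shifting weight toward the row that does better against C1 would raise this floor (the equalizing mix achieves 2 against both C1 and C2), so the proposed strategy is not optimal.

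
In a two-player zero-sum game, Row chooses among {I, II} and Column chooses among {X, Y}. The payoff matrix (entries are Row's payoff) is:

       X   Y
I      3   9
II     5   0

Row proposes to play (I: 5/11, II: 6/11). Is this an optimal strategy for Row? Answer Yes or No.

Against X this mix gives (5/11)·3 + (6/11)·5 = 45/11.
Against Y this mix gives (5/11)·9 + (6/11)·0 = 45/11.
All of Column's active replies (X, Y) yield 45/11, and no column does worse for Row. The mix makes Column indifferent and guarantees 45/11, so it is optimal.

Yes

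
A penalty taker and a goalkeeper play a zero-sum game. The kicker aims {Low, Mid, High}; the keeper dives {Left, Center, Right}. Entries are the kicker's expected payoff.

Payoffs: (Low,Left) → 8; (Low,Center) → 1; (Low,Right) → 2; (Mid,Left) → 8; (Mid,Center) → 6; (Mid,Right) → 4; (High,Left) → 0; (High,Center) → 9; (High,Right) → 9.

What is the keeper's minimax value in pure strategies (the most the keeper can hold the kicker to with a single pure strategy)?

Column maxima: Left → 8, Center → 9, Right → 9.
The smallest of these is 8.

8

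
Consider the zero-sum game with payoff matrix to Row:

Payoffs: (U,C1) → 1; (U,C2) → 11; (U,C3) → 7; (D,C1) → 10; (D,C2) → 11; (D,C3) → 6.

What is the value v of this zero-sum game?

Row minima: U → 1, D → 6; maximin = 6.
Column maxima: C1 → 10, C2 → 11, C3 → 7; minimax = 7.
6 ≠ 7, so there is no saddle point; optimal play is mixed.
C2 is strictly dominated by C1 (it gives Row strictly more in every row), so Column never plays it.
On the remaining 2×2 (U, D vs C1, C3):
Let Row play U with probability p. Expected payoff against C1: 1p + 10(1−p) = −9p + 10; against C3: 7p + 6(1−p) = p + 6.
Setting these equal: −9p + 10 = p + 6 ⇒ −10p = -4 ⇒ p = 2/5, and the value is (-9)·(2/5) + 10 = 32/5.
For Column: with q = P(C1), equating U's and D's payoffs gives −6q + 7 = 4q + 6 ⇒ q = 1/10.

32/5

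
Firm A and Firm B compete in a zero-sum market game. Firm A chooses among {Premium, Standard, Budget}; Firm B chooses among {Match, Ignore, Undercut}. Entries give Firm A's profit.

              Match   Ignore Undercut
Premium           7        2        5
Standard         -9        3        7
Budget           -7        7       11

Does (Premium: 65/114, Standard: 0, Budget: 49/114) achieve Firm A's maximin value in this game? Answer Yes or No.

Against Match this mix gives (65/114)·7 + (49/114)·(-7) = 56/57.
Against Ignore this mix gives (65/114)·2 + (49/114)·7 = 473/114.
Against Undercut this mix gives (65/114)·5 + (49/114)·11 = 144/19.
Firm B will play Match, holding Firm A to 56/57. Shifting weight toward the row that does better against Match would raise this floor (the equalizing mix achieves 63/19 against both Match and Ignore), so the proposed strategy is not optimal.

No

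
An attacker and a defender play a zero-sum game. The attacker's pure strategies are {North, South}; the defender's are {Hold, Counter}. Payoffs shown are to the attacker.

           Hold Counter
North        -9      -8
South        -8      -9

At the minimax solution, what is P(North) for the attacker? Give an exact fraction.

Row minima: North → -9, South → -9; maximin = -9.
Column maxima: Hold → -8, Counter → -8; minimax = -8.
-9 ≠ -8, so there is no saddle point; optimal play is mixed.
Let the attacker play North with probability p. Expected payoff against Hold: (-9)p + (-8)(1−p) = −p − 8; against Counter: (-8)p + (-9)(1−p) = p − 9.
Setting these equal: −p − 8 = p − 9 ⇒ −2p = -1 ⇒ p = 1/2, and the value is (-1)·(1/2) − 8 = -17/2.
For the defender: with q = P(Hold), equating North's and South's payoffs gives −q − 8 = q − 9 ⇒ q = 1/2.

1/2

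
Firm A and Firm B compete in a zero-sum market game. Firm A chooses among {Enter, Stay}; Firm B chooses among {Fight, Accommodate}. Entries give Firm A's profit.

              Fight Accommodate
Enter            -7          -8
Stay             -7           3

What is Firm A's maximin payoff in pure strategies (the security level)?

Row minima: Enter → -8, Stay → -7.
The best of these is -7.

-7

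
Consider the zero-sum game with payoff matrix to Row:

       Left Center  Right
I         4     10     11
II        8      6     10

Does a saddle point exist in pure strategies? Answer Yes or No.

No

Row minima: I → 4, II → 6; maximin = 6.
Column maxima: Left → 8, Center → 10, Right → 11; minimax = 8.
6 ≠ 8, so no pure-strategy equilibrium exists.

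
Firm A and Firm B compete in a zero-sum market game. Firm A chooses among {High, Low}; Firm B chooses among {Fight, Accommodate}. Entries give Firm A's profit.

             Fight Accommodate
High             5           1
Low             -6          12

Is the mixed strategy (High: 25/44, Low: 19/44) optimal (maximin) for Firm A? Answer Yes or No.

No

Against Fight this mix gives (25/44)·5 + (19/44)·(-6) = 1/4.
Against Accommodate this mix gives (25/44)·1 + (19/44)·12 = 23/4.
Firm B will play Fight, holding Firm A to 1/4. Shifting weight toward the row that does better against Fight would raise this floor (the equalizing mix achieves 3 against both Fight and Accommodate), so the proposed strategy is not optimal.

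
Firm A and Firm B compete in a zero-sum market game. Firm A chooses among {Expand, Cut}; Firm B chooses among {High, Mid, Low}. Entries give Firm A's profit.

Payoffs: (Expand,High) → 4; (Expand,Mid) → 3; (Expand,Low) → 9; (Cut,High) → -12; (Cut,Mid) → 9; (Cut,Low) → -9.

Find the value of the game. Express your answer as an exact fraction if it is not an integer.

36/11

Row minima: Expand → 3, Cut → -12; maximin = 3.
Column maxima: High → 4, Mid → 9, Low → 9; minimax = 4.
3 ≠ 4, so there is no saddle point; optimal play is mixed.
Low is strictly dominated by High (it gives Firm A strictly more in every row), so Firm B never plays it.
On the remaining 2×2 (Expand, Cut vs High, Mid):
Let Firm A play Expand with probability p. Expected payoff against High: 4p + (-12)(1−p) = 16p − 12; against Mid: 3p + 9(1−p) = −6p + 9.
Setting these equal: 16p − 12 = −6p + 9 ⇒ 22p = 21 ⇒ p = 21/22, and the value is (16)·(21/22) − 12 = 36/11.
For Firm B: with q = P(High), equating Expand's and Cut's payoffs gives q + 3 = −21q + 9 ⇒ q = 3/11.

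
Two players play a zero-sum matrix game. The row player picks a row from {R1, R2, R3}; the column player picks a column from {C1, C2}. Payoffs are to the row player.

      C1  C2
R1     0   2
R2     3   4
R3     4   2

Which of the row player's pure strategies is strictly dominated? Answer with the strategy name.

R1

R2 gives a strictly higher payoff than R1 against every column: 3 > 0, 4 > 2.
So R1 is strictly dominated and the row player never plays it.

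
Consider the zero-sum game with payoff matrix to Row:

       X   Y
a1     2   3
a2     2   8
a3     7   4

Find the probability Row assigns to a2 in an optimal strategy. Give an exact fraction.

1/3

Row minima: a1 → 2, a2 → 2, a3 → 4; maximin = 4.
Column maxima: X → 7, Y → 8; minimax = 7.
4 ≠ 7, so there is no saddle point; optimal play is mixed.
a1 is strictly dominated by a3, so Row never plays it.
On the remaining 2×2 (a2, a3 vs X, Y):
Let Row play a2 with probability p. Expected payoff against X: 2p + 7(1−p) = −5p + 7; against Y: 8p + 4(1−p) = 4p + 4.
Setting these equal: −5p + 7 = 4p + 4 ⇒ −9p = -3 ⇒ p = 1/3, and the value is (-5)·(1/3) + 7 = 16/3.
For Column: with q = P(X), equating a2's and a3's payoffs gives −6q + 8 = 3q + 4 ⇒ q = 4/9.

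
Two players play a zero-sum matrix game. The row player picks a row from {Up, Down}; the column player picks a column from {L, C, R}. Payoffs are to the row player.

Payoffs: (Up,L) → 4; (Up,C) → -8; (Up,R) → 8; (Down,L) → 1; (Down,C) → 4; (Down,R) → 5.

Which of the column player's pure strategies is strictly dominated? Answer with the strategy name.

R

L holds the row player's payoff strictly below R in every row: 4 < 8, 1 < 5.
So R is strictly dominated for the column player.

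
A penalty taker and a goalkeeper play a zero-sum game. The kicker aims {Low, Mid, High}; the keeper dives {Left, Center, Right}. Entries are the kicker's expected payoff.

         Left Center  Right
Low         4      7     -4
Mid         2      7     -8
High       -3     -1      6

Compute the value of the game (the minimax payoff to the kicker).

12/17

Row minima: Low → -4, Mid → -8, High → -3; maximin = -3.
Column maxima: Left → 4, Center → 7, Right → 6; minimax = 4.
-3 ≠ 4, so there is no saddle point; optimal play is mixed.
Center is strictly dominated by Left (it gives the kicker strictly more in every row), so the keeper never plays it.
With Center eliminated, Mid is strictly dominated by Low (Low gives the kicker strictly more in every remaining column), so the kicker never plays it.
On the remaining 2×2 (Low, High vs Left, Right):
Let the kicker play Low with probability p. Expected payoff against Left: 4p + (-3)(1−p) = 7p − 3; against Right: (-4)p + 6(1−p) = −10p + 6.
Setting these equal: 7p − 3 = −10p + 6 ⇒ 17p = 9 ⇒ p = 9/17, and the value is (7)·(9/17) − 3 = 12/17.
For the keeper: with q = P(Left), equating Low's and High's payoffs gives 8q − 4 = −9q + 6 ⇒ q = 10/17.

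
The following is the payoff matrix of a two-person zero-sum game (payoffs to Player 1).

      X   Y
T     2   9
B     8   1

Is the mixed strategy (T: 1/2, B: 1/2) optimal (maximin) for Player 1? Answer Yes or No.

Against X this mix gives (1/2)·2 + (1/2)·8 = 5.
Against Y this mix gives (1/2)·9 + (1/2)·1 = 5.
All of Player 2's active replies (X, Y) yield 5, and no column does worse for Player 1. The mix makes Player 2 indifferent and guarantees 5, so it is optimal.

Yes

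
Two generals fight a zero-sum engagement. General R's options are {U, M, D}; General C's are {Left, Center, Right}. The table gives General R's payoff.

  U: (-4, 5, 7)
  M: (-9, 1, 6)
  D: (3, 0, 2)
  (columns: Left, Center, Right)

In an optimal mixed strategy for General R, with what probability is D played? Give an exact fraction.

3/4

Row minima: U → -4, M → -9, D → 0; maximin = 0.
Column maxima: Left → 3, Center → 5, Right → 7; minimax = 3.
0 ≠ 3, so there is no saddle point; optimal play is mixed.
M is strictly dominated by U, so General R never plays it.
Right is strictly dominated by Center (it gives General R strictly more in every row), so General C never plays it.
On the remaining 2×2 (U, D vs Left, Center):
Let General R play U with probability p. Expected payoff against Left: (-4)p + 3(1−p) = −7p + 3; against Center: 5p + 0(1−p) = 5p.
Setting these equal: −7p + 3 = 5p ⇒ −12p = -3 ⇒ p = 1/4, and the value is (-7)·(1/4) + 3 = 5/4.
For General C: with q = P(Left), equating U's and D's payoffs gives −9q + 5 = 3q ⇒ q = 5/12.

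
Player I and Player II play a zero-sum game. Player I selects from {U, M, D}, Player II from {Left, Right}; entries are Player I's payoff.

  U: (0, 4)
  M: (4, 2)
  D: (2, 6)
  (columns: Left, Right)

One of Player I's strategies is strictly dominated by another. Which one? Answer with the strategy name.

D gives a strictly higher payoff than U against every column: 2 > 0, 6 > 4.
So U is strictly dominated and Player I never plays it.

U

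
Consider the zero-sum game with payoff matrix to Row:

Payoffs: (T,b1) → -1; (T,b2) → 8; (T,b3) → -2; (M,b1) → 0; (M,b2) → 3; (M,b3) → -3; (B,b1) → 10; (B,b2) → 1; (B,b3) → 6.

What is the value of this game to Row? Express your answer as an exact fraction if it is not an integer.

Row minima: T → -2, M → -3, B → 1; maximin = 1.
Column maxima: b1 → 10, b2 → 8, b3 → 6; minimax = 6.
1 ≠ 6, so there is no saddle point; optimal play is mixed.
b1 is strictly dominated by b3 (it gives Row strictly more in every row), so Column never plays it.
With b1 eliminated, M is strictly dominated by T (T gives Row strictly more in every remaining column), so Row never plays it.
On the remaining 2×2 (T, B vs b2, b3):
Let Row play T with probability p. Expected payoff against b2: 8p + 1(1−p) = 7p + 1; against b3: (-2)p + 6(1−p) = −8p + 6.
Setting these equal: 7p + 1 = −8p + 6 ⇒ 15p = 5 ⇒ p = 1/3, and the value is (7)·(1/3) + 1 = 10/3.
For Column: with q = P(b2), equating T's and B's payoffs gives 10q − 2 = −5q + 6 ⇒ q = 8/15.

10/3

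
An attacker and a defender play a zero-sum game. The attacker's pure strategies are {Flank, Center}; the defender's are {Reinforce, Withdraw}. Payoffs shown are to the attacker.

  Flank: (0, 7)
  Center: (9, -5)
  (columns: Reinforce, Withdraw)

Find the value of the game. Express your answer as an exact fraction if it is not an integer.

3

Row minima: Flank → 0, Center → -5; maximin = 0.
Column maxima: Reinforce → 9, Withdraw → 7; minimax = 7.
0 ≠ 7, so there is no saddle point; optimal play is mixed.
Let the attacker play Flank with probability p. Expected payoff against Reinforce: 0p + 9(1−p) = −9p + 9; against Withdraw: 7p + (-5)(1−p) = 12p − 5.
Setting these equal: −9p + 9 = 12p − 5 ⇒ −21p = -14 ⇒ p = 2/3, and the value is (-9)·(2/3) + 9 = 3.
For the defender: with q = P(Reinforce), equating Flank's and Center's payoffs gives −7q + 7 = 14q − 5 ⇒ q = 4/7.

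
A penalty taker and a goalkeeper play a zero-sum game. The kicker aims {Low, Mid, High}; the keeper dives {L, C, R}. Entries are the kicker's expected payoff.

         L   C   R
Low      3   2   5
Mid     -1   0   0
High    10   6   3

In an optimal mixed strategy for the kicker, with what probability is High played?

Row minima: Low → 2, Mid → -1, High → 3; maximin = 3.
Column maxima: L → 10, C → 6, R → 5; minimax = 5.
3 ≠ 5, so there is no saddle point; optimal play is mixed.
Mid is strictly dominated by Low, so the kicker never plays it.
With Mid eliminated, L is strictly dominated by C (it gives the kicker strictly more in every remaining row), so the keeper never plays it.
On the remaining 2×2 (Low, High vs C, R):
Let the kicker play Low with probability p. Expected payoff against C: 2p + 6(1−p) = −4p + 6; against R: 5p + 3(1−p) = 2p + 3.
Setting these equal: −4p + 6 = 2p + 3 ⇒ −6p = -3 ⇒ p = 1/2, and the value is (-4)·(1/2) + 6 = 4.
For the keeper: with q = P(C), equating Low's and High's payoffs gives −3q + 5 = 3q + 3 ⇒ q = 1/3.

1/2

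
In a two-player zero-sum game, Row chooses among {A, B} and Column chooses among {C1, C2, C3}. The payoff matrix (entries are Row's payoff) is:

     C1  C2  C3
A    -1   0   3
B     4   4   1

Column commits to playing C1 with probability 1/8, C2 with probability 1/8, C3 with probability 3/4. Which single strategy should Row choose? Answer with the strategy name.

Expected payoff of A: (1/8)·(-1) + (1/8)·0 + (3/4)·3 = 17/8.
Expected payoff of B: (1/8)·4 + (1/8)·4 + (3/4)·1 = 7/4.
The largest is 17/8, so Row's best response is A.

A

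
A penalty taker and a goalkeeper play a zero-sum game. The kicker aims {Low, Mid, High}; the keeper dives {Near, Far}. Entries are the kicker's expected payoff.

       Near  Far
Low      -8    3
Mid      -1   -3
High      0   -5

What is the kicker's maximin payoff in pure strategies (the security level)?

-3

Row minima: Low → -8, Mid → -3, High → -5.
The best of these is -3.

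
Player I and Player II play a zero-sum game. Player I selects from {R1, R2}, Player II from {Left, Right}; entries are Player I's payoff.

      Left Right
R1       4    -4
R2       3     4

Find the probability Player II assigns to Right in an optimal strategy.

Row minima: R1 → -4, R2 → 3; maximin = 3.
Column maxima: Left → 4, Right → 4; minimax = 4.
3 ≠ 4, so there is no saddle point; optimal play is mixed.
Let Player I play R1 with probability p. Expected payoff against Left: 4p + 3(1−p) = p + 3; against Right: (-4)p + 4(1−p) = −8p + 4.
Setting these equal: p + 3 = −8p + 4 ⇒ 9p = 1 ⇒ p = 1/9, and the value is (1)·(1/9) + 3 = 28/9.
For Player II: with q = P(Left), equating R1's and R2's payoffs gives 8q − 4 = −q + 4 ⇒ q = 8/9.

1/9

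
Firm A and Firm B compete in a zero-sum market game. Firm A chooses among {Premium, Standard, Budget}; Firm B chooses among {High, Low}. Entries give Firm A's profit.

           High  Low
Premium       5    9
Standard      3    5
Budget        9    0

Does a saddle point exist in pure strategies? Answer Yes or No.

Row minima: Premium → 5, Standard → 3, Budget → 0; maximin = 5.
Column maxima: High → 9, Low → 9; minimax = 9.
5 ≠ 9, so no pure-strategy equilibrium exists.

No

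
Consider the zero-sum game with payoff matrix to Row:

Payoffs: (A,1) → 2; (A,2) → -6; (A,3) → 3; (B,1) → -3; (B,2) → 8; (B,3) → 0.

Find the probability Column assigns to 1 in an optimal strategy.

14/19

Row minima: A → -6, B → -3; maximin = -3.
Column maxima: 1 → 2, 2 → 8, 3 → 3; minimax = 2.
-3 ≠ 2, so there is no saddle point; optimal play is mixed.
3 is strictly dominated by 1 (it gives Row strictly more in every row), so Column never plays it.
On the remaining 2×2 (A, B vs 1, 2):
Let Row play A with probability p. Expected payoff against 1: 2p + (-3)(1−p) = 5p − 3; against 2: (-6)p + 8(1−p) = −14p + 8.
Setting these equal: 5p − 3 = −14p + 8 ⇒ 19p = 11 ⇒ p = 11/19, and the value is (5)·(11/19) − 3 = -2/19.
For Column: with q = P(1), equating A's and B's payoffs gives 8q − 6 = −11q + 8 ⇒ q = 14/19.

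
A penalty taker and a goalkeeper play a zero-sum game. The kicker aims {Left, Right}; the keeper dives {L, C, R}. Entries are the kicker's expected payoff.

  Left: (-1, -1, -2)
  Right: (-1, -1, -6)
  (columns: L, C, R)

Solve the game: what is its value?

Row minima: Left → -2, Right → -6; maximin = -2.
Column maxima: L → -1, C → -1, R → -2; minimax = -2.
Since maximin = minimax = -2, there is a saddle point and the value is -2.

-2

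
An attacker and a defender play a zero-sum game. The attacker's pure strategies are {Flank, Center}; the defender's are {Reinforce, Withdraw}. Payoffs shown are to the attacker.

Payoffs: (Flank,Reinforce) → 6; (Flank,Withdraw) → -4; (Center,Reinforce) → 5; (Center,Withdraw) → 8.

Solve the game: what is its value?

Row minima: Flank → -4, Center → 5; maximin = 5.
Column maxima: Reinforce → 6, Withdraw → 8; minimax = 6.
5 ≠ 6, so there is no saddle point; optimal play is mixed.
Let the attacker play Flank with probability p. Expected payoff against Reinforce: 6p + 5(1−p) = p + 5; against Withdraw: (-4)p + 8(1−p) = −12p + 8.
Setting these equal: p + 5 = −12p + 8 ⇒ 13p = 3 ⇒ p = 3/13, and the value is (1)·(3/13) + 5 = 68/13.
For the defender: with q = P(Reinforce), equating Flank's and Center's payoffs gives 10q − 4 = −3q + 8 ⇒ q = 12/13.

68/13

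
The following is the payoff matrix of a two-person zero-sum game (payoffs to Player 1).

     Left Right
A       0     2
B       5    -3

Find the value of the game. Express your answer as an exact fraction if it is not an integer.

Row minima: A → 0, B → -3; maximin = 0.
Column maxima: Left → 5, Right → 2; minimax = 2.
0 ≠ 2, so there is no saddle point; optimal play is mixed.
Let Player 1 play A with probability p. Expected payoff against Left: 0p + 5(1−p) = −5p + 5; against Right: 2p + (-3)(1−p) = 5p − 3.
Setting these equal: −5p + 5 = 5p − 3 ⇒ −10p = -8 ⇒ p = 4/5, and the value is (-5)·(4/5) + 5 = 1.
For Player 2: with q = P(Left), equating A's and B's payoffs gives −2q + 2 = 8q − 3 ⇒ q = 1/2.

1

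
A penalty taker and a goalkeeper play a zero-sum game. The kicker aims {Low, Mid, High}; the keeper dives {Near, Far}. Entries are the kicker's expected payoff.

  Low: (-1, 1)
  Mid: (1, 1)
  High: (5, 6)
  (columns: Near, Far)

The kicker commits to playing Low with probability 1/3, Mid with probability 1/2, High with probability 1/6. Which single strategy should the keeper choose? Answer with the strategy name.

If the keeper plays Near, the kicker's expected payoff is (1/3)·(-1) + (1/2)·1 + (1/6)·5 = 1.
If the keeper plays Far, the kicker's expected payoff is (1/3)·1 + (1/2)·1 + (1/6)·6 = 11/6.
The keeper minimizes the kicker's payoff; the smallest is 1, so the best response is Near.

Near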